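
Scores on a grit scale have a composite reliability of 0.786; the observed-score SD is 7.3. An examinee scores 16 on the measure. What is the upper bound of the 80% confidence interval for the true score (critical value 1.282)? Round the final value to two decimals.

20.33

SEM = 7.3000×√(1 − 0.7860) ≈ 3.3770
Margin = 1.282 × 3.3770 ≈ 4.3293
Upper limit = 16 + 4.3293 ≈ 20.3293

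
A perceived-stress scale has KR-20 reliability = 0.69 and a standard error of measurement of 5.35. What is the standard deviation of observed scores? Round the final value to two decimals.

σ = SEM·(1 − r)^(−1/2) ≃ 5.35×1.79605 ≃ 9.60888

9.61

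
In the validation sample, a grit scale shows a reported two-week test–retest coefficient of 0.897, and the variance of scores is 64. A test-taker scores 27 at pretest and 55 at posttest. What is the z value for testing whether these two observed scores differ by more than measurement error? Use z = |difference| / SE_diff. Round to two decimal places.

SD = √64 ≈ 8.000
The standard error of measurement is 8.000*√(1 − 0.897) ≈ 8.000*0.321 ≈ 2.567.
SE_diff = √2 * SEM ≈ 3.631
z = 28 / 3.631 ≈ 7.711

7.71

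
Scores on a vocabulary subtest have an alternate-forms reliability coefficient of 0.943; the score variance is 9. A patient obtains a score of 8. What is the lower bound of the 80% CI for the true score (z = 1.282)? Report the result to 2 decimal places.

SD = √9 ≃ 3.000
SEM = 3.000·√(1 − 0.943) ≃ 0.716
1.282 · SEM ≃ 0.918
Lower bound: 8 − 0.918 = 7.082

7.08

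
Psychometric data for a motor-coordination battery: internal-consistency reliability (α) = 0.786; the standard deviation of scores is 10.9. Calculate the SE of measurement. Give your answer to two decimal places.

5.04

SEM = 10.9000 * √(1 − 0.7860) = 10.9000 * √0.2140 ≃ 10.9000 * 0.4626 ≃ 5.0424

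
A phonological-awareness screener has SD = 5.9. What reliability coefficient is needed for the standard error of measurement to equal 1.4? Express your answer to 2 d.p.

Required reliability = 1 − (SEM/SD)² = 1 − 0.0563 ≈ 0.9437

0.94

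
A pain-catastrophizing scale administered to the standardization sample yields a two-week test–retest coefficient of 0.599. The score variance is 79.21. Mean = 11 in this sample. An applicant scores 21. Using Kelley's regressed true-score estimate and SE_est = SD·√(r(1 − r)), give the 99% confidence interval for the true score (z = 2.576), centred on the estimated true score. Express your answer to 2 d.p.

σ = 79.21^(1/2) = 8.9000
T̂ = r·X + (1 − r)·M = 0.5990×21 + 0.4010×11 = 12.5790 + 4.4110 ≃ 16.9900
SE_est = SD × √(r(1 − r)) = 8.9000 × √0.2402 ≃ 8.9000 × 0.4901 ≃ 4.3619
CI = 16.9900 ± 2.576 × 4.3619 → [5.7537, 28.2263]

[5.75, 28.23]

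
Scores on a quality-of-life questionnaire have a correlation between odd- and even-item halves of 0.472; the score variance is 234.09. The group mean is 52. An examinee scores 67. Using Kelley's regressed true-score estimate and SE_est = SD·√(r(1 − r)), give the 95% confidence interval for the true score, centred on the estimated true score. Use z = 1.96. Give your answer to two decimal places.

σ = 234.09^(1/2) = 15.3000
Full-length reliability (Spearman-Brown) = 2(0.472)/(1+0.472) ≃ 0.6413
T̂ = 0.6413(67) + 0.3587(52) ≃ 61.6196
SE_est = SD × √(r(1 − r)) = 15.3000 × √0.2300 ≃ 15.3000 × 0.4796 ≃ 7.3381
95% CI: 61.6196 ± 14.3828 ≃ (47.2368, 76.0023)

[47.24, 76.00]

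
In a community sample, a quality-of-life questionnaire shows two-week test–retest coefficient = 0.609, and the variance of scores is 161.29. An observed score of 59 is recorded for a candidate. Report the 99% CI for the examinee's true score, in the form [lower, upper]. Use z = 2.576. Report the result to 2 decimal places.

[38.54, 79.46]

SD = √161.29 = 12.700
SEM = 12.700·√(1 − 0.609) ≈ 7.941
2.576 · SEM ≈ 20.457
99% CI: 59 ± 20.457 = [38.543, 79.457]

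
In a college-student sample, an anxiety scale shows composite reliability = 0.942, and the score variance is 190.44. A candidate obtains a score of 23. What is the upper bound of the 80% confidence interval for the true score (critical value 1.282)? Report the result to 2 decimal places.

SD = √190.44 = 13.800
SEM = 13.800×√(1 − 0.942) ≈ 3.323
Half-width = 1.282×3.323 ≈ 4.261
Upper limit = 23 + 4.261 ≈ 27.261

27.26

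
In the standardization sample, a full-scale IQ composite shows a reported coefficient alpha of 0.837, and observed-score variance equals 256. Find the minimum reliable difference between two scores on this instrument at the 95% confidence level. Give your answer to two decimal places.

σ = 256^(1/2) = 16.000
SEM = 16.000*√(1 − 0.837) ≈ 6.460
Standard error of the difference = 6.460·√2 ≈ 9.135
Minimum reliable difference = 1.96 * SE_diff ≈ 1.96 * 9.135 ≈ 17.905

17.91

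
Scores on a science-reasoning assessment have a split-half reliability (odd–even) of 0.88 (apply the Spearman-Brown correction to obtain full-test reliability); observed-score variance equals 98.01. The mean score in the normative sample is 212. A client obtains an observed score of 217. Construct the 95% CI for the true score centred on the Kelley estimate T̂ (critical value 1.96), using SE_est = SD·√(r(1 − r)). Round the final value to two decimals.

SD = √98.01 = 9.900
r_full = 2·0.88 / (1 + 0.88) ≈ 0.936
T̂ = 0.936(217) + 0.064(212) ≈ 216.681
SE_est = SD · √(r(1 − r)) = 9.900 · √0.060 ≈ 9.900 · 0.244 ≈ 2.420
CI = 216.681 ± 1.96 · 2.420 → [211.938, 221.424]

[211.94, 221.42]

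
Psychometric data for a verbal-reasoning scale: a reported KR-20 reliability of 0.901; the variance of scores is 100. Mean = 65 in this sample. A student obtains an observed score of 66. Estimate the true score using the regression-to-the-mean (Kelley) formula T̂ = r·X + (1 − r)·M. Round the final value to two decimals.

T̂ = 0.9010(66) + 0.0990(65) ≃ 65.9010

65.90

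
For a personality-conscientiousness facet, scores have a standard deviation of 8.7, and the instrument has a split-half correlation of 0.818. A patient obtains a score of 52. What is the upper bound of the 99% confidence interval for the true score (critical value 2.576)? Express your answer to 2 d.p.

Full-length reliability (Spearman-Brown) = 2(0.818)/(1+0.818) ≈ 0.89989
SEM = 8.70000·√(1 − 0.89989) ≈ 2.75269
2.576 · SEM ≈ 7.09094
Upper limit = 52 + 7.09094 ≈ 59.09094

59.09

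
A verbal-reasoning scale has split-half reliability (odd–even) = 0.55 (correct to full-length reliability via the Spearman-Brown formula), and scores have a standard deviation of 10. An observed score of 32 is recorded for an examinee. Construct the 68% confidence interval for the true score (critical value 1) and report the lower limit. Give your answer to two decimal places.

Spearman-Brown: r = 2(0.55) / (1 + 0.55) = 1.10000 / 1.55000 ≈ 0.70968
SEM = 10.00000 × √(1 − 0.70968) = 10.00000 × √0.29032 ≈ 10.00000 × 0.53882 ≈ 5.38816
Half-width = 1×5.38816 ≈ 5.38816
Lower limit = 32 − 5.38816 ≈ 26.61184

26.61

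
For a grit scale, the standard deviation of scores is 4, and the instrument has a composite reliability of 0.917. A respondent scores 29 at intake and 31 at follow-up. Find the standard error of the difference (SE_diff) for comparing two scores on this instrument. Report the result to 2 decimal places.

The standard error of measurement is 4.000×√(1 − 0.917) ≃ 4.000×0.288 ≃ 1.152.
SE_diff = √2 × SEM ≃ 1.630

1.63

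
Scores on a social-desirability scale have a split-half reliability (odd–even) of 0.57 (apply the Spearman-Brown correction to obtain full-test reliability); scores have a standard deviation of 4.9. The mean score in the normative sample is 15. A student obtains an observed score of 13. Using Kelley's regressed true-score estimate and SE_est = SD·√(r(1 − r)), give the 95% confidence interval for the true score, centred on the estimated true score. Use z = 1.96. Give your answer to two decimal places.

Spearman-Brown: r = 2(0.57) / (1 + 0.57) = 1.1400 / 1.5700 ≈ 0.7261
T̂ = r·X + (1 − r)·M = 0.7261·13 + 0.2739·15 ≈ 9.4395 + 4.1083 ≈ 13.5478
SE_est = SD · √(r(1 − r)) = 4.9000 · √0.1989 ≈ 4.9000 · 0.4460 ≈ 2.1852
95% CI: 13.5478 ± 4.2829 ≈ (9.2649, 17.8307)

[9.26, 17.83]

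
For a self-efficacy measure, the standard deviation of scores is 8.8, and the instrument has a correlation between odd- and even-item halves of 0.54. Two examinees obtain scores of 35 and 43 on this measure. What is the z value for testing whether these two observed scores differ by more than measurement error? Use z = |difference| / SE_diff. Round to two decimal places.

1.18

Full-length reliability (Spearman-Brown) = 2(0.54)/(1+0.54) ≈ 0.701
SEM = 8.800 * √(1 − 0.701) = 8.800 * √0.299 ≈ 8.800 * 0.547 ≈ 4.810
Standard error of the difference = 4.810·√2 ≈ 6.802
z = 8 / 6.802 ≈ 1.176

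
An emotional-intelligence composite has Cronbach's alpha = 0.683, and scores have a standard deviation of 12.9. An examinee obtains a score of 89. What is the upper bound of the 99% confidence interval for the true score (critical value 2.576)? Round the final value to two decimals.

SEM = 12.90000·√(1 − 0.68300) ≈ 7.26306
2.576 · SEM ≈ 18.70963
Upper bound: 89 + 18.70963 = 107.70963

107.71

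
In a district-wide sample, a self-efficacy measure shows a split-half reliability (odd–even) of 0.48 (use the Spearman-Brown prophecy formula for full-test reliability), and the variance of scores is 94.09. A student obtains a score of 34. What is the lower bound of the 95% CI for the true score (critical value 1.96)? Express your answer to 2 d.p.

22.73

SD = √94.09 ≈ 9.70000
Spearman-Brown: r = 2(0.48) / (1 + 0.48) = 0.96000 / 1.48000 ≈ 0.64865
The standard error of measurement is 9.70000*√(1 − 0.64865) ≈ 9.70000*0.59275 ≈ 5.74967.
1.96 * SEM ≈ 11.26934
Lower bound: 34 − 11.26934 = 22.73066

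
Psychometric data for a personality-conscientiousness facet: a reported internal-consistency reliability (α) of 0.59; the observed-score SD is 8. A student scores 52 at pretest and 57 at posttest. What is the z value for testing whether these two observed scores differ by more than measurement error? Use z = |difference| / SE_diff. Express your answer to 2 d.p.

0.69

SEM = 8.0000 · √(1 − 0.5900) = 8.0000 · √0.4100 ≈ 8.0000 · 0.6403 ≈ 5.1225
SE_diff = SEM · √2 ≈ 5.1225 · 1.4142 ≈ 7.2443
z = 5 / 7.2443 ≈ 0.6902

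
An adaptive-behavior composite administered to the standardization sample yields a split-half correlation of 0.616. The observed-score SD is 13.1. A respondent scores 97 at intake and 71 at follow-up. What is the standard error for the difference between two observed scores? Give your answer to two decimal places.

9.03

Spearman-Brown: r = 2(0.616) / (1 + 0.616) = 1.23200 / 1.61600 ≈ 0.76238
SEM = 13.10000·√(1 − 0.76238) ≈ 6.38581
SE_diff = √2 · SEM ≈ 9.03090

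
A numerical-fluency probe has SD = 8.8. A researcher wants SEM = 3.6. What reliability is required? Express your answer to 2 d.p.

0.83

r = 1 − (3.6000/8.8)² ≃ 1 − 0.1674 ≃ 0.8326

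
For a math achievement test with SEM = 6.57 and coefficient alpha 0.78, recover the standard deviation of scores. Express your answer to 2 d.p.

14.01

σ = SEM·(1 − r)^(−1/2) ≃ 6.57*2.132 ≃ 14.007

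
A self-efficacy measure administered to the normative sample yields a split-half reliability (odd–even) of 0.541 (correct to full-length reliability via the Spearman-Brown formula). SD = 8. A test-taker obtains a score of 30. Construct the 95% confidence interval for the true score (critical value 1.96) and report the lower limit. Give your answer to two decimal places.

r_full = 2·0.541 / (1 + 0.541) ≈ 0.70214
The standard error of measurement is 8.00000*√(1 − 0.70214) ≈ 8.00000*0.54576 ≈ 4.36611.
Half-width = 1.96*4.36611 ≈ 8.55758
Lower bound: 30 − 8.55758 = 21.44242

21.44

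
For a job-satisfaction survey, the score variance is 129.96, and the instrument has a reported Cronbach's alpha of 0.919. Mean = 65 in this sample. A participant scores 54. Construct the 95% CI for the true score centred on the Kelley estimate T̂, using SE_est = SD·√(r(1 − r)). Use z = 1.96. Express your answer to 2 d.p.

SD = √129.96 ≃ 11.40000
T̂ = r·X + (1 − r)·M = 0.91900×54 + 0.08100×65 = 49.62600 + 5.26500 ≃ 54.89100
SE_est = SD × √(r(1 − r)) = 11.40000 × √0.07444 ≃ 11.40000 × 0.27284 ≃ 3.11032
95% CI: 54.89100 ± 6.09623 ≃ (48.79477, 60.98723)

[48.79, 60.99]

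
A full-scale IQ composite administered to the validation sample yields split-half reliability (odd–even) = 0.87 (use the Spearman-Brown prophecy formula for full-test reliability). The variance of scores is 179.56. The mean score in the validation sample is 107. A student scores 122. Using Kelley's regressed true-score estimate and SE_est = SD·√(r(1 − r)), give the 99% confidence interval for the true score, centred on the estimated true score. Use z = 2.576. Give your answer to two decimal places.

[112.18, 129.74]

SD = √179.56 ≈ 13.40000
Full-length reliability (Spearman-Brown) = 2(0.87)/(1+0.87) ≈ 0.93048
Estimated true score = 0.93048*122 + (1 − 0.93048)*107 ≈ 120.95722
SE_est = 13.40000·√[r(1 − r)] ≈ 3.40808
99% CI: 120.95722 ± 8.77921 ≈ (112.17801, 129.73643)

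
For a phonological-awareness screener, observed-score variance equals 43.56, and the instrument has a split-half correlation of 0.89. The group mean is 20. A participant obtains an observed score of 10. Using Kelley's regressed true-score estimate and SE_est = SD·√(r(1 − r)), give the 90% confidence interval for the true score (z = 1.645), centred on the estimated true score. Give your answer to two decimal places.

SD = √43.56 = 6.6000
Spearman-Brown: r = 2(0.89) / (1 + 0.89) = 1.7800 / 1.8900 ≈ 0.9418
T̂ = 0.9418(10) + 0.0582(20) ≈ 10.5820
SE_est = SD * √(r(1 − r)) = 6.6000 * √0.0548 ≈ 6.6000 * 0.2341 ≈ 1.5452
CI = 10.5820 ± 1.645 * 1.5452 → [8.0401, 13.1239]

[8.04, 13.12]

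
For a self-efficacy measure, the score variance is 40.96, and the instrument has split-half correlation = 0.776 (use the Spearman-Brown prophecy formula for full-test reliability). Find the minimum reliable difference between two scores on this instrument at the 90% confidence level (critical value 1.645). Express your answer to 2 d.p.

5.29

σ = 40.96^(1/2) = 6.40000
Full-length reliability (Spearman-Brown) = 2(0.776)/(1+0.776) ≈ 0.87387
SEM = 6.40000*√(1 − 0.87387) ≈ 2.27291
SE_diff = √2 * SEM ≈ 3.21438
Smallest detectable difference = 1.645*3.21438 ≈ 5.28766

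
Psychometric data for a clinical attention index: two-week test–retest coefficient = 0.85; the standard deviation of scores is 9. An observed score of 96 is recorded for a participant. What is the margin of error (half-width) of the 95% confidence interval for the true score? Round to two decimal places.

6.83

SEM = 9.00000×√(1 − 0.85000) ≈ 3.48569
Half-width = 1.96×3.48569 ≈ 6.83194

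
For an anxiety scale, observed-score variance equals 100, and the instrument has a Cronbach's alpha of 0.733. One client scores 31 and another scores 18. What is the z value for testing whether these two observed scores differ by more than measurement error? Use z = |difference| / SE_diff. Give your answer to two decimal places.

1.78

SD = √100 = 10.000
SEM = 10.000 * √(1 − 0.733) = 10.000 * √0.267 ≈ 10.000 * 0.517 ≈ 5.167
SE_diff = √2 * SEM ≈ 7.308
z = 13 / 7.308 ≈ 1.779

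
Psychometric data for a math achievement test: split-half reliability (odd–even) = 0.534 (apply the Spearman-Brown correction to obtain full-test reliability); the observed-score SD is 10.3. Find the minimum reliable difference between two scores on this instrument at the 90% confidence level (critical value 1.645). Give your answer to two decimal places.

Spearman-Brown: r = 2(0.534) / (1 + 0.534) = 1.068 / 1.534 ≈ 0.696
SEM = 10.300 × √(1 − 0.696) = 10.300 × √0.304 ≈ 10.300 × 0.551 ≈ 5.677
SE_diff = √2 × SEM ≈ 8.028
Minimum reliable difference = 1.645 × SE_diff ≈ 1.645 × 8.028 ≈ 13.207

13.21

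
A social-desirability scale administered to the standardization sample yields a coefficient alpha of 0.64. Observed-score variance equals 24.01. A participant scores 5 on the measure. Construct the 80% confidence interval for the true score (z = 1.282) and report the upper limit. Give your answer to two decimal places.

SD = √24.01 = 4.900
SEM = 4.900×√(1 − 0.640) ≈ 2.940
Margin = 1.282 × 2.940 ≈ 3.769
Upper limit = 5 + 3.769 ≈ 8.769

8.77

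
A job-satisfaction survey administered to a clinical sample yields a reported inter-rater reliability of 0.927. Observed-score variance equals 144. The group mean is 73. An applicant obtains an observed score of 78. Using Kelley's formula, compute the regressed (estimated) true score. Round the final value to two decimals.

77.64

Estimated true score = 0.9270·78 + (1 − 0.9270)·73 ≈ 77.6350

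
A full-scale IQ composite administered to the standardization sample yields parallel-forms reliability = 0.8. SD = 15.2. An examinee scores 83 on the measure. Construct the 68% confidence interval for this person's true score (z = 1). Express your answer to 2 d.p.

[76.20, 89.80]

The standard error of measurement is 15.2000*√(1 − 0.8000) ≈ 15.2000*0.4472 ≈ 6.7976.
Half-width = 1*6.7976 ≈ 6.7976
CI = 83 ± 6.7976 → [76.2024, 89.7976]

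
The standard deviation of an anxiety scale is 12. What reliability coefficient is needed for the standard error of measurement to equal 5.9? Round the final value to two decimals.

Required reliability = 1 − (SEM/SD)² = 1 − 0.242 ≈ 0.758

0.76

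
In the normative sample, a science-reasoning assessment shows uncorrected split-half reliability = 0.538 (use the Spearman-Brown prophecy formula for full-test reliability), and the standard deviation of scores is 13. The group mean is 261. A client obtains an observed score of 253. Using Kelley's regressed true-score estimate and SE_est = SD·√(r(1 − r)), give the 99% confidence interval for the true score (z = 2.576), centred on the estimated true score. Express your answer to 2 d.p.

r_full = 2·0.538 / (1 + 0.538) ≃ 0.6996
Estimated true score = 0.6996·253 + (1 − 0.6996)·261 ≃ 255.4031
SE_est = SD · √(r(1 − r)) = 13.0000 · √0.2102 ≃ 13.0000 · 0.4584 ≃ 5.9596
99% CI: 255.4031 ± 15.3518 ≃ (240.0513, 270.7549)

[240.05, 270.75]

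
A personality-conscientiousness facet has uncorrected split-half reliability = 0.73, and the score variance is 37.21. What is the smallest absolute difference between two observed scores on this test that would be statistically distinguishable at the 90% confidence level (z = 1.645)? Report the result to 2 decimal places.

SD = √37.21 = 6.100
Full-length reliability (Spearman-Brown) = 2(0.73)/(1+0.73) ≃ 0.844
SEM = 6.100 · √(1 − 0.844) = 6.100 · √0.156 ≃ 6.100 · 0.395 ≃ 2.410
Standard error of the difference = 2.410·√2 ≃ 3.408
Smallest detectable difference = 1.645·3.408 ≃ 5.606

5.61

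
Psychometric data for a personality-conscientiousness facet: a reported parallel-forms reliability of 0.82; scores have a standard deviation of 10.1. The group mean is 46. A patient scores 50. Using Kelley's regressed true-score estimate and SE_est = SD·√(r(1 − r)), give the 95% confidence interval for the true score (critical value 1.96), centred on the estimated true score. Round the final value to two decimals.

Estimated true score = 0.8200·50 + (1 − 0.8200)·46 ≈ 49.2800
SE_est = SD · √(r(1 − r)) = 10.1000 · √0.1476 ≈ 10.1000 · 0.3842 ≈ 3.8803
CI = 49.2800 ± 1.96 · 3.8803 → [41.6746, 56.8854]

[41.67, 56.89]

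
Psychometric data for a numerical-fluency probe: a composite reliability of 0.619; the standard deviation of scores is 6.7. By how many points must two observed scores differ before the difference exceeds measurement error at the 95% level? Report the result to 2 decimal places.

11.46

SEM = 6.70000 × √(1 − 0.61900) = 6.70000 × √0.38100 ≈ 6.70000 × 0.61725 ≈ 4.13559
SE_diff = SEM × √2 ≈ 4.13559 × 1.41421 ≈ 5.84860
Smallest detectable difference = 1.96×5.84860 ≈ 11.46327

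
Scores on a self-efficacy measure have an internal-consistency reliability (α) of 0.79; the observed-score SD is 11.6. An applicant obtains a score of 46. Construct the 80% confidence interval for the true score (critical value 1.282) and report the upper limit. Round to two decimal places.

The standard error of measurement is 11.6000×√(1 − 0.7900) ≈ 11.6000×0.4583 ≈ 5.3158.
Margin = 1.282 × 5.3158 ≈ 6.8148
Upper limit = 46 + 6.8148 ≈ 52.8148

52.81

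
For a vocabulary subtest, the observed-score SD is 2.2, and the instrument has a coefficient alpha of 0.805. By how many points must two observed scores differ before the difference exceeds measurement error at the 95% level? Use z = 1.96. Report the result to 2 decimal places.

2.69

SEM = 2.200 × √(1 − 0.805) = 2.200 × √0.195 ≈ 2.200 × 0.442 ≈ 0.971
SE_diff = SEM × √2 ≈ 0.971 × 1.414 ≈ 1.374
Smallest detectable difference = 1.96×1.374 ≈ 2.693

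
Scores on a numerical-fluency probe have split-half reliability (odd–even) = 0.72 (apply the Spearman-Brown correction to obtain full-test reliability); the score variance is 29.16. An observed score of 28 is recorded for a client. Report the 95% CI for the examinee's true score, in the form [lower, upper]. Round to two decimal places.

[23.73, 32.27]

σ = 29.16^(1/2) = 5.40000
r_full = 2·0.72 / (1 + 0.72) ≈ 0.83721
SEM = 5.40000·√(1 − 0.83721) ≈ 2.17876
1.96 · SEM ≈ 4.27036
Interval: (23.72964, 32.27036)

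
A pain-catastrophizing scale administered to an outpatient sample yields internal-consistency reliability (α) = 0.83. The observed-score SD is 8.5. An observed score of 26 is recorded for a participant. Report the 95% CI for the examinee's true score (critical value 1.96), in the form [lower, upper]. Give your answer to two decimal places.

SEM = 8.5000*√(1 − 0.8300) ≈ 3.5046
Margin = 1.96 * 3.5046 ≈ 6.8691
CI = 26 ± 6.8691 → [19.1309, 32.8691]

[19.13, 32.87]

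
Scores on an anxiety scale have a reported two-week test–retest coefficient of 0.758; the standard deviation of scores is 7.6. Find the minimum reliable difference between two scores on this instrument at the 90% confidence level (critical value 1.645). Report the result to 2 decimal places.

8.70

SEM = 7.60000 · √(1 − 0.75800) = 7.60000 · √0.24200 ≈ 7.60000 · 0.49193 ≈ 3.73871
SE_diff = √2 · SEM ≈ 5.28733
Smallest detectable difference = 1.645·5.28733 ≈ 8.69765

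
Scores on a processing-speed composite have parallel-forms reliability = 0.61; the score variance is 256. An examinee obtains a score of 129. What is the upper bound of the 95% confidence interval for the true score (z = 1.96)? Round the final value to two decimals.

148.58

SD = √256 ≃ 16.00000
SEM = 16.00000 * √(1 − 0.61000) = 16.00000 * √0.39000 ≃ 16.00000 * 0.62450 ≃ 9.99200
1.96 * SEM ≃ 19.58431
Upper bound: 129 + 19.58431 = 148.58431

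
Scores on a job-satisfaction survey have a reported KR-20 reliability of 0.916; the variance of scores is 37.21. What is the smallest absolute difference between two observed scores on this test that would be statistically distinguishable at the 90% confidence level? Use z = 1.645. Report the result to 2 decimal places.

SD = √37.21 = 6.1000
SEM = 6.1000×√(1 − 0.9160) ≈ 1.7679
SE_diff = SEM × √2 ≈ 1.7679 × 1.4142 ≈ 2.5003
Minimum reliable difference = 1.645 × SE_diff ≈ 1.645 × 2.5003 ≈ 4.1129

4.11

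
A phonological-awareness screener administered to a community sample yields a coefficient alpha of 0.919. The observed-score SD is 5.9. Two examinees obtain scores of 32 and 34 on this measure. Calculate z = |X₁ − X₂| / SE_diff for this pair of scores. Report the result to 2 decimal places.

SEM = 5.900×√(1 − 0.919) ≈ 1.679
SE_diff = √2 × SEM ≈ 2.375
z = 2 / 2.375 ≈ 0.842

0.84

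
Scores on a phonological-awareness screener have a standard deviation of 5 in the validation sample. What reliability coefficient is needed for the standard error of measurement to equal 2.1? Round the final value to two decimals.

r = 1 − (SEM / SD)² = 1 − (2.10000 / 5)² ≃ 1 − 0.17640 ≃ 0.82360

0.82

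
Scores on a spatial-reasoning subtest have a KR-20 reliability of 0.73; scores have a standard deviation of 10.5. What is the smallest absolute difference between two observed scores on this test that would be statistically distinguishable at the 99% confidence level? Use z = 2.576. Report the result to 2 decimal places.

SEM = 10.5000*√(1 − 0.7300) ≃ 5.4560
SE_diff = √2 * SEM ≃ 7.7159
Minimum reliable difference = 2.576 * SE_diff ≃ 2.576 * 7.7159 ≃ 19.8761

19.88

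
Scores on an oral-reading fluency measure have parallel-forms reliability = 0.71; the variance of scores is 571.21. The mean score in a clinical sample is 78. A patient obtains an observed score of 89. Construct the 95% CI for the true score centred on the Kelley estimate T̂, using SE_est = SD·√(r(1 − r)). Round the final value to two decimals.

SD = √571.21 = 23.900
T̂ = r·X + (1 − r)·M = 0.710×89 + 0.290×78 = 63.190 + 22.620 ≈ 85.810
SE_est = SD × √(r(1 − r)) = 23.900 × √0.206 ≈ 23.900 × 0.454 ≈ 10.845
CI = 85.810 ± 1.96 × 10.845 → [64.554, 107.066]

[64.55, 107.07]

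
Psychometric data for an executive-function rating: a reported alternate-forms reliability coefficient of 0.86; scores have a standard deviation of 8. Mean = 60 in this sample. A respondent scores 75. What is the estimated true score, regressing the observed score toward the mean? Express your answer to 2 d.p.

T̂ = 0.86000(75) + 0.14000(60) ≈ 72.90000

72.90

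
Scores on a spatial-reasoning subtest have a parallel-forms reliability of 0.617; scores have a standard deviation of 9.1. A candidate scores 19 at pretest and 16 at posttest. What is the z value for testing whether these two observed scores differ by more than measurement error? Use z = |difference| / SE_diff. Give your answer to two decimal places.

0.38

SEM = 9.100*√(1 − 0.617) ≈ 5.632
SE_diff = √2 * SEM ≈ 7.964
z = |19 − 16| / 7.964 = 3 / 7.964 ≈ 0.377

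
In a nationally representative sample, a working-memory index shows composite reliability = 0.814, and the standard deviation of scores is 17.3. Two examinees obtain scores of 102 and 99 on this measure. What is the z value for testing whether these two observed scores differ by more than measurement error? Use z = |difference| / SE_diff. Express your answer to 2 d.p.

0.28

SEM = 17.30000 · √(1 − 0.81400) = 17.30000 · √0.18600 ≃ 17.30000 · 0.43128 ≃ 7.46110
SE_diff = SEM · √2 ≃ 7.46110 · 1.41421 ≃ 10.55158
z = 3 / 10.55158 ≃ 0.28432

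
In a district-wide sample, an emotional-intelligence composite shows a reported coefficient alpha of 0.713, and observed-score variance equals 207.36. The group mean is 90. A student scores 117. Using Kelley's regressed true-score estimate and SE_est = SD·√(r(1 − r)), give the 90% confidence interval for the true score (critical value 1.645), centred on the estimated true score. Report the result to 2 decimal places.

σ = 207.36^(1/2) = 14.40000
Estimated true score = 0.71300*117 + (1 − 0.71300)*90 ≈ 109.25100
SE_est = 14.40000·√[r(1 − r)] ≈ 6.51401
90% CI: 109.25100 ± 10.71554 ≈ (98.53546, 119.96654)

[98.54, 119.97]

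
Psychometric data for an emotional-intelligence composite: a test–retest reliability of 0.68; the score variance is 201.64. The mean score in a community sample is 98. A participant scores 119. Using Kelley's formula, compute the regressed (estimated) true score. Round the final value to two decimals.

112.28

T̂ = 0.6800(119) + 0.3200(98) ≈ 112.2800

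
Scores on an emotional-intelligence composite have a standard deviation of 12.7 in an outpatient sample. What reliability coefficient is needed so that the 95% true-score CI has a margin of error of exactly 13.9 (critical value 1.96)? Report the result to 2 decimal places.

Required SEM = 13.9 / 1.96 ≈ 7.0918
r = 1 − (SEM / SD)² = 1 − (7.0918 / 12.7)² ≈ 1 − 0.3118 ≈ 0.6882

0.69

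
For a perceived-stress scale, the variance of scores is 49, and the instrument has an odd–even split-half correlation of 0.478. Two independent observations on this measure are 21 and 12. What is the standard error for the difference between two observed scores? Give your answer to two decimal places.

SD = √49 ≈ 7.0000
Spearman-Brown: r = 2(0.478) / (1 + 0.478) = 0.9560 / 1.4780 ≈ 0.6468
SEM = 7.0000*√(1 − 0.6468) ≈ 4.1600
SE_diff = √2 * SEM ≈ 5.8832

5.88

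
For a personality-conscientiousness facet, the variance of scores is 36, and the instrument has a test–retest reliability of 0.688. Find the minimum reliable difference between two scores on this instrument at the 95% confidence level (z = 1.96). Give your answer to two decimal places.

σ = 36^(1/2) = 6.00000
The standard error of measurement is 6.00000×√(1 − 0.68800) ≃ 6.00000×0.55857 ≃ 3.35142.
Standard error of the difference = 3.35142·√2 ≃ 4.73962
Smallest detectable difference = 1.96×4.73962 ≃ 9.28966

9.29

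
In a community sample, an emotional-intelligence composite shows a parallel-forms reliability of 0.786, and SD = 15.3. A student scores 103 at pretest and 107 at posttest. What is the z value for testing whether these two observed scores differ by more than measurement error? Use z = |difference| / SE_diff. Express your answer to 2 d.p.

The standard error of measurement is 15.3000·√(1 − 0.7860) ≈ 15.3000·0.4626 ≈ 7.0778.
Standard error of the difference = 7.0778·√2 ≈ 10.0095
z = |103 − 107| / 10.0095 = 4 / 10.0095 ≈ 0.3996

0.40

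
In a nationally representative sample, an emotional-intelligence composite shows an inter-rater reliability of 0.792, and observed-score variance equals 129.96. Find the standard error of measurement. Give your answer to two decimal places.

5.20

SD = √129.96 ≈ 11.4000
SEM = 11.4000 * √(1 − 0.7920) = 11.4000 * √0.2080 ≈ 11.4000 * 0.4561 ≈ 5.1992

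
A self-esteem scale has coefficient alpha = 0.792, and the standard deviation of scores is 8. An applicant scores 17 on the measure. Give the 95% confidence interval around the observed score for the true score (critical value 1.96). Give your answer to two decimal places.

SEM = 8.0000 · √(1 − 0.7920) = 8.0000 · √0.2080 ≃ 8.0000 · 0.4561 ≃ 3.6486
Margin = 1.96 · 3.6486 ≃ 7.1512
CI = 17 ± 7.1512 → [9.8488, 24.1512]

[9.85, 24.15]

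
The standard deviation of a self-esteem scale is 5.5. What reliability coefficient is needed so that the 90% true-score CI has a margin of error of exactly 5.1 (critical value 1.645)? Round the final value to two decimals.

SEM needed = half-width / z = 5.1/1.645 ≈ 3.10030
Required reliability = 1 − (SEM/SD)² = 1 − 0.31775 ≈ 0.68225

0.68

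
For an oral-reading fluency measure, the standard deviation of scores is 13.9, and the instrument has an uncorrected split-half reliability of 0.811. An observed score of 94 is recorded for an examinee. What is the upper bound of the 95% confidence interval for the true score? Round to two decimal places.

Full-length reliability (Spearman-Brown) = 2(0.811)/(1+0.811) ≈ 0.8956
SEM = 13.9000 · √(1 − 0.8956) = 13.9000 · √0.1044 ≈ 13.9000 · 0.3231 ≈ 4.4904
1.96 · SEM ≈ 8.8012
Upper limit = 94 + 8.8012 ≈ 102.8012

102.80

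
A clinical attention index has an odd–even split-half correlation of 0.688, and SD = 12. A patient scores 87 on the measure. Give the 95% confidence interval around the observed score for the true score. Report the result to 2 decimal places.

[76.89, 97.11]

r_full = 2·0.688 / (1 + 0.688) ≈ 0.815
SEM = 12.000*√(1 − 0.815) ≈ 5.159
Half-width = 1.96*5.159 ≈ 10.112
95% CI: 87 ± 10.112 = [76.888, 97.112]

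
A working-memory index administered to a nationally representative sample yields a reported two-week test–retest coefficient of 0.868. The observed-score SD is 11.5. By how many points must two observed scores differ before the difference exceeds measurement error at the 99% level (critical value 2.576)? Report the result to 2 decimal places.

SEM = 11.500×√(1 − 0.868) ≈ 4.178
SE_diff = SEM × √2 ≈ 4.178 × 1.414 ≈ 5.909
Minimum reliable difference = 2.576 × SE_diff ≈ 2.576 × 5.909 ≈ 15.221

15.22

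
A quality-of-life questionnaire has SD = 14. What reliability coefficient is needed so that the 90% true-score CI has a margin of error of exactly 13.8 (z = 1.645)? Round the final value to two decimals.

Required SEM = 13.8 / 1.645 ≈ 8.3891
Required reliability = 1 − (SEM/SD)² = 1 − 0.3591 ≈ 0.6409

0.64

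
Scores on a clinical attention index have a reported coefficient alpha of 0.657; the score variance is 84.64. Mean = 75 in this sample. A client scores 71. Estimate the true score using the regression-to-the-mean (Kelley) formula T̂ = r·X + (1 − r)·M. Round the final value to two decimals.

72.37

T̂ = r·X + (1 − r)·M = 0.6570·71 + 0.3430·75 = 46.6470 + 25.7250 ≈ 72.3720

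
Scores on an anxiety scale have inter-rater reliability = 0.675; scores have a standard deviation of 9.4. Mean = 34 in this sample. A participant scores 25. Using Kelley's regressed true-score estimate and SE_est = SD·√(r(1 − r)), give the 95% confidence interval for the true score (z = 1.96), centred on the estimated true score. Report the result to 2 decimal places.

Estimated true score = 0.675·25 + (1 − 0.675)·34 ≈ 27.925
SE_est = 9.400·√[r(1 − r)] ≈ 4.403
CI = 27.925 ± 1.96 · 4.403 → [19.296, 36.554]

[19.30, 36.55]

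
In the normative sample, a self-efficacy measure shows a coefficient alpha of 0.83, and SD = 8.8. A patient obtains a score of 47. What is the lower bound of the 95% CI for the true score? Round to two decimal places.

The standard error of measurement is 8.800×√(1 − 0.830) ≈ 8.800×0.412 ≈ 3.628.
1.96 × SEM ≈ 7.112
Lower limit = 47 − 7.112 ≈ 39.888

39.89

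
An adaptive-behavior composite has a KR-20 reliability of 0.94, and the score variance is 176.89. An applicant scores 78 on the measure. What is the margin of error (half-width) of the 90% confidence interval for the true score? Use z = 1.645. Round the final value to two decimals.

5.36

SD = √176.89 = 13.300
SEM = 13.300×√(1 − 0.940) ≃ 3.258
Half-width = 1.645×3.258 ≃ 5.359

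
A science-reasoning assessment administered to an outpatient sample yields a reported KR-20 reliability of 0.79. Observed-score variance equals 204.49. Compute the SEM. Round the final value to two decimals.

6.55

SD = √204.49 = 14.300
SEM = 14.300 · √(1 − 0.790) = 14.300 · √0.210 ≈ 14.300 · 0.458 ≈ 6.553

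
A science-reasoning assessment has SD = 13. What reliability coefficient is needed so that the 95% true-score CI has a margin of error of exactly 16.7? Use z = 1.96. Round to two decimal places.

0.57

Required SEM = 16.7 / 1.96 ≈ 8.5204
r = 1 − (8.5204/13)² ≈ 1 − 0.4296 ≈ 0.5704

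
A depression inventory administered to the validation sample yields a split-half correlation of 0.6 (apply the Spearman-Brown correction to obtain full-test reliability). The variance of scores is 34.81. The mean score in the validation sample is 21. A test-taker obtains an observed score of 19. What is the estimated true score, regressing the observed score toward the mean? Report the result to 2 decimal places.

19.50

r_full = 2·0.6 / (1 + 0.6) ≈ 0.75000
Estimated true score = 0.75000·19 + (1 − 0.75000)·21 ≈ 19.50000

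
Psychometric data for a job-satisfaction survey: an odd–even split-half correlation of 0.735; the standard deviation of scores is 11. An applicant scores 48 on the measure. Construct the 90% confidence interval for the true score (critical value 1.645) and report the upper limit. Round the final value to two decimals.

55.07

Spearman-Brown: r = 2(0.735) / (1 + 0.735) = 1.47000 / 1.73500 ≈ 0.84726
SEM = 11.00000 · √(1 − 0.84726) = 11.00000 · √0.15274 ≈ 11.00000 · 0.39082 ≈ 4.29898
Margin = 1.645 · 4.29898 ≈ 7.07183
Upper bound: 48 + 7.07183 = 55.07183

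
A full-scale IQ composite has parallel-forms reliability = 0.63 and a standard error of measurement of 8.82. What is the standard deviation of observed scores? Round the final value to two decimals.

σ = SEM·(1 − r)^(−1/2) ≃ 8.82·1.6440 ≃ 14.5000

14.50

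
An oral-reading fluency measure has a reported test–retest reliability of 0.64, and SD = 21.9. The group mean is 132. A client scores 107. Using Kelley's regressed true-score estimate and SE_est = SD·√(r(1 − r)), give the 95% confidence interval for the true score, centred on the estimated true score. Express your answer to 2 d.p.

[95.40, 136.60]

Estimated true score = 0.6400·107 + (1 − 0.6400)·132 ≈ 116.0000
SE_est = SD · √(r(1 − r)) = 21.9000 · √0.2304 ≈ 21.9000 · 0.4800 ≈ 10.5120
95% CI: 116.0000 ± 20.6035 ≈ (95.3965, 136.6035)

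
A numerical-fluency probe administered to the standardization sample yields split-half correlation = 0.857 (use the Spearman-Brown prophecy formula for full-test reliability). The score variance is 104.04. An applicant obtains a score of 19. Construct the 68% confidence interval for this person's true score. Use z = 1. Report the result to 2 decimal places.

[16.17, 21.83]

SD = √104.04 = 10.2000
r_full = 2·0.857 / (1 + 0.857) ≃ 0.9230
SEM = 10.2000 · √(1 − 0.9230) = 10.2000 · √0.0770 ≃ 10.2000 · 0.2775 ≃ 2.8305
Margin = 1 · 2.8305 ≃ 2.8305
CI = 19 ± 2.8305 → [16.1695, 21.8305]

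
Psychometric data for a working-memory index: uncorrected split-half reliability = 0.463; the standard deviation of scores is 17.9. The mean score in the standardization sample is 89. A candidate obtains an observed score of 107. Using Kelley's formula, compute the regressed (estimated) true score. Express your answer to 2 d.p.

100.39

Spearman-Brown: r = 2(0.463) / (1 + 0.463) = 0.92600 / 1.46300 ≈ 0.63295
Estimated true score = 0.63295*107 + (1 − 0.63295)*89 ≈ 100.39303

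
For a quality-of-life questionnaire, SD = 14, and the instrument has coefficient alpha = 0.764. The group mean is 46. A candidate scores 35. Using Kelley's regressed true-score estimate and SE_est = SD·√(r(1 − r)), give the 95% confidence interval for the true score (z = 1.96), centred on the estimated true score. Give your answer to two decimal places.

Estimated true score = 0.764·35 + (1 − 0.764)·46 ≈ 37.596
SE_est = 14.000·√(0.764·0.236) ≈ 5.945
CI = 37.596 ± 1.96 · 5.945 → [25.944, 49.248]

[25.94, 49.25]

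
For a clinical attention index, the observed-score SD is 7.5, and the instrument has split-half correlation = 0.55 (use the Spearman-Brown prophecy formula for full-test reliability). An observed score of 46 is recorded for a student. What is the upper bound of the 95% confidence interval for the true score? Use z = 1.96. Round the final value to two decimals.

r_full = 2·0.55 / (1 + 0.55) ≈ 0.70968
The standard error of measurement is 7.50000·√(1 − 0.70968) ≈ 7.50000·0.53882 ≈ 4.04112.
Half-width = 1.96·4.04112 ≈ 7.92059
Upper bound: 46 + 7.92059 = 53.92059

53.92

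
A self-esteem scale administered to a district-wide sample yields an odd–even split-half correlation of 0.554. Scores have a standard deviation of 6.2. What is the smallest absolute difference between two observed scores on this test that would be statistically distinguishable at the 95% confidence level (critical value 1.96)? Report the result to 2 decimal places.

9.21

Spearman-Brown: r = 2(0.554) / (1 + 0.554) = 1.108 / 1.554 ≈ 0.713
SEM = 6.200×√(1 − 0.713) ≈ 3.321
Standard error of the difference = 3.321·√2 ≈ 4.697
Smallest detectable difference = 1.96×4.697 ≈ 9.207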